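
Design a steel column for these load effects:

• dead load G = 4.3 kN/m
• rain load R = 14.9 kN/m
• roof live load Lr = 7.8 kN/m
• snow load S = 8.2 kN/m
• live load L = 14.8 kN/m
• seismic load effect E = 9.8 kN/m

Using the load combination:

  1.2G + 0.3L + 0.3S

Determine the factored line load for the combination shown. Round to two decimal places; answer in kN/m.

12.06 kN/m

1.2(4.3) + 0.3(14.8) + 0.3(8.2) = 12.06
w_u = 12.06 kN/m.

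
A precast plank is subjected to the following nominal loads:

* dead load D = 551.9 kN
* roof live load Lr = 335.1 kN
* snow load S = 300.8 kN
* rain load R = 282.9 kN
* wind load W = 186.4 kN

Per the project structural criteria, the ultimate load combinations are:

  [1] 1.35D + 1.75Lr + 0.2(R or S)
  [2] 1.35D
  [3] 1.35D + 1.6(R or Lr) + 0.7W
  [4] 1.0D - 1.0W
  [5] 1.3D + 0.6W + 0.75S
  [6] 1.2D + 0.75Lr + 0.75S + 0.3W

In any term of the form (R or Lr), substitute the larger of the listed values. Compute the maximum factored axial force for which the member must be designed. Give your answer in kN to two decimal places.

1411.71 kN

(R or S) → S = 300.8 kN; (R or Lr) → Lr = 335.1 kN.
[1] 1.35(551.9) + 1.75(335.1) + 0.2(300.8) = 1391.65
[2] 1.35(551.9) = 745.07
[3] 1.35(551.9) + 1.6(335.1) + 0.7(186.4) = 745.07 + 536.16 + 130.48 = 1411.71
[4] 1.0(551.9) - 1.0(186.4) = 551.90 - 186.40 = 365.50
[5] 1.3(551.9) + 0.6(186.4) + 0.75(300.8) = 717.47 + 111.84 + 225.60 = 1054.91
[6] 1.2(551.9) + 0.75(335.1) + 0.75(300.8) + 0.3(186.4) = 662.28 + 251.33 + 225.60 + 55.92 = 1195.13
Combination 3 governs: N_u = 1411.71 kN.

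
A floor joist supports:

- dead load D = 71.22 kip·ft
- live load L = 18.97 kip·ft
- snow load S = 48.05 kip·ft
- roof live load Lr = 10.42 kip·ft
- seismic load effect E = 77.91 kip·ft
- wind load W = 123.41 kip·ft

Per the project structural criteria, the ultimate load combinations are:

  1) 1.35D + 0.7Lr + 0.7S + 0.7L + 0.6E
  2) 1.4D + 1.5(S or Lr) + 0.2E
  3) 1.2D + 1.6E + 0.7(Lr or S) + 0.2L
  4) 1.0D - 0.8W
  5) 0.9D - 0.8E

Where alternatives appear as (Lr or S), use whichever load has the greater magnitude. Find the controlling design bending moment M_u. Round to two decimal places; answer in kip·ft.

247.55 kip·ft

(S or Lr) → S = 48.05 kip·ft; (Lr or S) → S = 48.05 kip·ft.
1) 1.35(71.22) + 0.7(10.42) + 0.7(48.05) + 0.7(18.97) + 0.6(77.91) = 197.10
2) 1.4(71.22) + 1.5(48.05) + 0.2(77.91) = 99.71 + 72.08 + 15.58 = 187.37
3) 1.2(71.22) + 1.6(77.91) + 0.7(48.05) + 0.2(18.97) = 85.46 + 124.66 + 33.64 + 3.79 = 247.55
4) 1.0(71.22) - 0.8(123.41) = 71.22 - 98.73 = -27.51
5) 0.9(71.22) - 0.8(77.91) = 64.10 - 62.33 = 1.77
Combination 3 governs: M_u = 247.55 kip·ft.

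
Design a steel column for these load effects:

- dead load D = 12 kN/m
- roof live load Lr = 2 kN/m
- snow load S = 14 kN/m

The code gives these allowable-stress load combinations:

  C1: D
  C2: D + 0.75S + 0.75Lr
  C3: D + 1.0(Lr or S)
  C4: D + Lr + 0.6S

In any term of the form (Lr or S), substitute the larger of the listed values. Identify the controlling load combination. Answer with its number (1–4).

(Lr or S) → S = 14 kN/m.
C1: 1.0(12) = 12.00
C2: 1.0(12) + 0.75(14) + 0.75(2) = 12.00 + 10.50 + 1.50 = 24.00
C3: 1.0(12) + 1.0(14) = 12.00 + 14.00 = 26.00
C4: 1.0(12) + 1.0(2) + 0.6(14) = 12.00 + 2.00 + 8.40 = 22.40
The largest value is 26.00 kN/m from combination 3.

Combination 3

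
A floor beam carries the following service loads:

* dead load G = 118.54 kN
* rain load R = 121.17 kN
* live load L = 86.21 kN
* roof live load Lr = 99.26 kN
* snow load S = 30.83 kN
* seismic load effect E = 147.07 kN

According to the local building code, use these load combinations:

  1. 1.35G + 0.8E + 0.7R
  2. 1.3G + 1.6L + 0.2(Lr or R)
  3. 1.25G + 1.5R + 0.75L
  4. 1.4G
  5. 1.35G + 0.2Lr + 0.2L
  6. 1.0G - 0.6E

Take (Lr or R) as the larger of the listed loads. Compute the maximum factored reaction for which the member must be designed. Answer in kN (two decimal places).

(Lr or R) → R = 121.17 kN.
1. 1.35(118.54) + 0.8(147.07) + 0.7(121.17) = 362.50
2. 1.3(118.54) + 1.6(86.21) + 0.2(121.17) = 316.27
3. 1.25(118.54) + 1.5(121.17) + 0.75(86.21) = 394.59
4. 1.4(118.54) = 165.96
5. 1.35(118.54) + 0.2(99.26) + 0.2(86.21) = 197.12
6. 1.0(118.54) - 0.6(147.07) = 30.30
Combination 3 governs: V_u = 394.59 kN.

394.59 kN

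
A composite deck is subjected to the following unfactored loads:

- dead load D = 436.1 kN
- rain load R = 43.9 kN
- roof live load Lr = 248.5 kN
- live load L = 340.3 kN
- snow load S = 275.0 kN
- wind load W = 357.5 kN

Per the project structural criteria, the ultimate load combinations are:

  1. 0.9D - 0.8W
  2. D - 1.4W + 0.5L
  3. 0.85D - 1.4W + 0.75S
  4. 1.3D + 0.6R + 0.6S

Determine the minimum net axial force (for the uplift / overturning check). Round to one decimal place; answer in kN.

76.4 kN

1. 0.9(436.1) - 0.8(357.5) = 392.5 - 286.0 = 106.5
2. 1.0(436.1) - 1.4(357.5) + 0.5(340.3) = 436.1 - 500.5 + 170.2 = 105.8
3. 0.85(436.1) - 1.4(357.5) + 0.75(275.0) = 76.4
4. 1.3(436.1) + 0.6(43.9) + 0.6(275.0) = 758.3
Combination 3 gives the minimum: 76.4 kN.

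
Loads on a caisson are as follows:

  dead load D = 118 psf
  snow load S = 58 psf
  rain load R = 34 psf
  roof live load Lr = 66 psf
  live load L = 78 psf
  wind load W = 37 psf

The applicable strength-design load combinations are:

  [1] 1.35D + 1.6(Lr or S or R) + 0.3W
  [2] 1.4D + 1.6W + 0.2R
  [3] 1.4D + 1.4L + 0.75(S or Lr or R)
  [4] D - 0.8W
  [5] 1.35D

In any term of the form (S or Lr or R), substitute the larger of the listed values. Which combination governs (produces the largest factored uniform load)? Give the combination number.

(Lr or S or R) → Lr = 66 psf; (S or Lr or R) → Lr = 66 psf.
[1] 1.35(118) + 1.6(66) + 0.3(37) = 276.00
[2] 1.4(118) + 1.6(37) + 0.2(34) = 231.20
[3] 1.4(118) + 1.4(78) + 0.75(66) = 323.90
[4] 1.0(118) - 0.8(37) = 88.40
[5] 1.35(118) = 159.30
The largest value is 323.90 psf from combination 3.

Combination 3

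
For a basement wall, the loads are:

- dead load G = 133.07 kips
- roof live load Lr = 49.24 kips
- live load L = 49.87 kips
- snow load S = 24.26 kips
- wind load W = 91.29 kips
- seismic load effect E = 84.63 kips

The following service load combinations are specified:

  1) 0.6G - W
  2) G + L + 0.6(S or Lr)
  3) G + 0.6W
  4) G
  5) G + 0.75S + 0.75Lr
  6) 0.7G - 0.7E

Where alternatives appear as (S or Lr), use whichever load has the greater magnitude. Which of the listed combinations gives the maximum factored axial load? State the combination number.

Combination 2

(S or Lr) → Lr = 49.24 kips.
1) 0.6(133.07) - 1.0(91.29) = -11.45
2) 1.0(133.07) + 1.0(49.87) + 0.6(49.24) = 212.48
3) 1.0(133.07) + 0.6(91.29) = 187.84
4) 1.0(133.07) = 133.07
5) 1.0(133.07) + 0.75(24.26) + 0.75(49.24) = 188.20
6) 0.7(133.07) - 0.7(84.63) = 33.91
The largest value is 212.48 kips from combination 2.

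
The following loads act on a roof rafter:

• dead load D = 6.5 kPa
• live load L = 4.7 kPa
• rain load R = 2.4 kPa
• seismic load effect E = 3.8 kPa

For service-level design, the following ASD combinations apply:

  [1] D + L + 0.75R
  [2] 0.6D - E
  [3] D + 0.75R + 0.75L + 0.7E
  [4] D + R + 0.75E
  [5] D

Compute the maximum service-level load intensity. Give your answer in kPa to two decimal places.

14.49 kPa

[1] 1.0(6.5) + 1.0(4.7) + 0.75(2.4) = 6.50 + 4.70 + 1.80 = 13.00
[2] 0.6(6.5) - 1.0(3.8) = 3.90 - 3.80 = 0.10
[3] 1.0(6.5) + 0.75(2.4) + 0.75(4.7) + 0.7(3.8) = 6.50 + 1.80 + 3.53 + 2.66 = 14.49
[4] 1.0(6.5) + 1.0(2.4) + 0.75(3.8) = 6.50 + 2.40 + 2.85 = 11.75
[5] 1.0(6.5) = 6.50
Combination 3 governs: q = 14.49 kPa.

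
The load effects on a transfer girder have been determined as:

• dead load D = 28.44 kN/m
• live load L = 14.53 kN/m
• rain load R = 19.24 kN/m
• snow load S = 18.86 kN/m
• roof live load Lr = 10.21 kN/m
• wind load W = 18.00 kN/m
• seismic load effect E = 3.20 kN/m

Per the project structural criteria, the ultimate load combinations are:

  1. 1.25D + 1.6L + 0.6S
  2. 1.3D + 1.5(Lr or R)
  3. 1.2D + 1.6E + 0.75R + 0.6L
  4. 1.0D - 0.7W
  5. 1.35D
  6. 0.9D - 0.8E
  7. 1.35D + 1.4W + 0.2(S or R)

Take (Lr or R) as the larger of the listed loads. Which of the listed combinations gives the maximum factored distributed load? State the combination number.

(Lr or R) → R = 19.24 kN/m; (S or R) → R = 19.24 kN/m.
1. 1.25(28.44) + 1.6(14.53) + 0.6(18.86) = 70.11
2. 1.3(28.44) + 1.5(19.24) = 36.97 + 28.86 = 65.83
3. 1.2(28.44) + 1.6(3.20) + 0.75(19.24) + 0.6(14.53) = 34.13 + 5.12 + 14.43 + 8.72 = 62.40
4. 1.0(28.44) - 0.7(18.00) = 28.44 - 12.60 = 15.84
5. 1.35(28.44) = 38.39
6. 0.9(28.44) - 0.8(3.20) = 25.60 - 2.56 = 23.04
7. 1.35(28.44) + 1.4(18.00) + 0.2(19.24) = 38.39 + 25.20 + 3.85 = 67.44
The largest value is 70.11 kN/m from combination 1.

Combination 1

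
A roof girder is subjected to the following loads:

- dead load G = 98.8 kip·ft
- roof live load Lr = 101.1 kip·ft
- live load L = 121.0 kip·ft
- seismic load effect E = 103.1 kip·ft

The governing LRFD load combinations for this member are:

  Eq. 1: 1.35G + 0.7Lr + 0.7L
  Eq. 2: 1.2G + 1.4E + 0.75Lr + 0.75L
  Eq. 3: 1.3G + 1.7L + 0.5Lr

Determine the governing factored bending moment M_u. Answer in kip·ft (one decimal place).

Eq. 1: 1.35(98.8) + 0.7(101.1) + 0.7(121.0) = 288.9
Eq. 2: 1.2(98.8) + 1.4(103.1) + 0.75(101.1) + 0.75(121.0) = 429.5
Eq. 3: 1.3(98.8) + 1.7(121.0) + 0.5(101.1) = 384.7
Maximum is from combination 2.

429.5 kip·ft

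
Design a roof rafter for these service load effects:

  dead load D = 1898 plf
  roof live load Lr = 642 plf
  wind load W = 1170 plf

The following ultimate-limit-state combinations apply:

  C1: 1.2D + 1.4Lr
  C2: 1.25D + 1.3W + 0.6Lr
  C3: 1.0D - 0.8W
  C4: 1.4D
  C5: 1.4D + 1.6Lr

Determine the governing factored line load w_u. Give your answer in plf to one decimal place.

C1: 1.2(1898) + 1.4(642) = 2277.6 + 898.8 = 3176.4
C2: 1.25(1898) + 1.3(1170) + 0.6(642) = 2372.5 + 1521.0 + 385.2 = 4278.7
C3: 1.0(1898) - 0.8(1170) = 1898.0 - 936.0 = 962.0
C4: 1.4(1898) = 2657.2
C5: 1.4(1898) + 1.6(642) = 2657.2 + 1027.2 = 3684.4
Combination 2 governs: w_u = 4278.7 plf.

4278.7 plf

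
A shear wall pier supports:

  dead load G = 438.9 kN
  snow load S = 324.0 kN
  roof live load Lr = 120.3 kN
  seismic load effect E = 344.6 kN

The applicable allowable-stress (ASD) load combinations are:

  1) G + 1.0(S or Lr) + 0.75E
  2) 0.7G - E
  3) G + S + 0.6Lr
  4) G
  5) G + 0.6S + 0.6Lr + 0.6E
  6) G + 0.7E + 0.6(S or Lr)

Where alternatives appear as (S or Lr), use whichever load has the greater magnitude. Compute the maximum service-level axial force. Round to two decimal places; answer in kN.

(S or Lr) → S = 324.0 kN.
1) 1.0(438.9) + 1.0(324.0) + 0.75(344.6) = 1021.35
2) 0.7(438.9) - 1.0(344.6) = -37.37
3) 1.0(438.9) + 1.0(324.0) + 0.6(120.3) = 835.08
4) 1.0(438.9) = 438.90
5) 1.0(438.9) + 0.6(324.0) + 0.6(120.3) + 0.6(344.6) = 912.24
6) 1.0(438.9) + 0.7(344.6) + 0.6(324.0) = 874.52
The controlling combination is 1, giving 1021.35 kN.

1021.35 kN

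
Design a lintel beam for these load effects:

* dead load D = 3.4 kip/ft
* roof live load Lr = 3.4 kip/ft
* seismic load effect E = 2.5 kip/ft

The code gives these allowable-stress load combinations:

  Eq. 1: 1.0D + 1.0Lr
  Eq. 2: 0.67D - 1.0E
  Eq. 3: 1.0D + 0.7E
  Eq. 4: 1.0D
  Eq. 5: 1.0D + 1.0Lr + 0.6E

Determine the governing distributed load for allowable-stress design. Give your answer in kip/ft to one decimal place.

8.3 kip/ft

Eq. 1: 1.0(3.4) + 1.0(3.4) = 3.4 + 3.4 = 6.8
Eq. 2: 0.67(3.4) - 1.0(2.5) = 2.3 - 2.5 = -0.2
Eq. 3: 1.0(3.4) + 0.7(2.5) = 3.4 + 1.8 = 5.2
Eq. 4: 1.0(3.4) = 3.4
Eq. 5: 1.0(3.4) + 1.0(3.4) + 0.6(2.5) = 3.4 + 3.4 + 1.5 = 8.3
Combination 5 governs: w = 8.3 kip/ft.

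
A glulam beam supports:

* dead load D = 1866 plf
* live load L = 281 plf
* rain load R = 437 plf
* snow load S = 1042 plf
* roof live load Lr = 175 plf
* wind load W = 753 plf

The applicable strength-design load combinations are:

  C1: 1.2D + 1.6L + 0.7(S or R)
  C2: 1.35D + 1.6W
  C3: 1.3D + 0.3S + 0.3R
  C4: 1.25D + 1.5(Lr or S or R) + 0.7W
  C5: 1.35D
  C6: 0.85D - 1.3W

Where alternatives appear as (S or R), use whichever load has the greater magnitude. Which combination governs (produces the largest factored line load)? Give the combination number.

Combination 4

(S or R) → S = 1042 plf; (Lr or S or R) → S = 1042 plf.
C1: 1.2(1866) + 1.6(281) + 0.7(1042) = 3418.2
C2: 1.35(1866) + 1.6(753) = 3723.9
C3: 1.3(1866) + 0.3(1042) + 0.3(437) = 2869.5
C4: 1.25(1866) + 1.5(1042) + 0.7(753) = 4422.6
C5: 1.35(1866) = 2519.1
C6: 0.85(1866) - 1.3(753) = 607.2
The largest value is 4422.6 plf from combination 4.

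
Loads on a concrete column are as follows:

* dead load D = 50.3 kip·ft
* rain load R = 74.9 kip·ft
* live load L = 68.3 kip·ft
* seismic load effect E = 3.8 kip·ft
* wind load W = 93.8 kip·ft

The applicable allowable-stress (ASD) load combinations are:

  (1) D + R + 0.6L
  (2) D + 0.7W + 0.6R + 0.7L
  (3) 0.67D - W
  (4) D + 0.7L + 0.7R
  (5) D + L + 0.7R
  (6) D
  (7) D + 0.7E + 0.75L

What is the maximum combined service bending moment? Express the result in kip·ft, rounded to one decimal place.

208.7 kip·ft

(1) 1.0(50.3) + 1.0(74.9) + 0.6(68.3) = 50.3 + 74.9 + 41.0 = 166.2
(2) 1.0(50.3) + 0.7(93.8) + 0.6(74.9) + 0.7(68.3) = 50.3 + 65.7 + 44.9 + 47.8 = 208.7
(3) 0.67(50.3) - 1.0(93.8) = 33.7 - 93.8 = -60.1
(4) 1.0(50.3) + 0.7(68.3) + 0.7(74.9) = 50.3 + 47.8 + 52.4 = 150.5
(5) 1.0(50.3) + 1.0(68.3) + 0.7(74.9) = 50.3 + 68.3 + 52.4 = 171.0
(6) 1.0(50.3) = 50.3
(7) 1.0(50.3) + 0.7(3.8) + 0.75(68.3) = 50.3 + 2.7 + 51.2 = 104.2
The controlling combination is 2, giving 208.7 kip·ft.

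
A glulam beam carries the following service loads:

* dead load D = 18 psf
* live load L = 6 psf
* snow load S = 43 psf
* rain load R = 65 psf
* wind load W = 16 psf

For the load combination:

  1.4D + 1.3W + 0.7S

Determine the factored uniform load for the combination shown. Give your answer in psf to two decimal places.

1.4(18) + 1.3(16) + 0.7(43) = 25.20 + 20.80 + 30.10 = 76.10
q_u = 76.10 psf.

76.10 psf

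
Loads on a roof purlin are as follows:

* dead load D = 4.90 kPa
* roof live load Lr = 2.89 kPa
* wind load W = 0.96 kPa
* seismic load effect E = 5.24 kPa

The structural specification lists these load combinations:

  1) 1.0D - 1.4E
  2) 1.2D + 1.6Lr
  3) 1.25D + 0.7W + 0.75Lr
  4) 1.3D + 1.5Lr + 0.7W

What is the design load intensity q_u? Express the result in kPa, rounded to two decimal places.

11.38 kPa

1) 1.0(4.90) - 1.4(5.24) = -2.44
2) 1.2(4.90) + 1.6(2.89) = 10.50
3) 1.25(4.90) + 0.7(0.96) + 0.75(2.89) = 8.96
4) 1.3(4.90) + 1.5(2.89) + 0.7(0.96) = 11.38
Combination 4 governs: q_u = 11.38 kPa.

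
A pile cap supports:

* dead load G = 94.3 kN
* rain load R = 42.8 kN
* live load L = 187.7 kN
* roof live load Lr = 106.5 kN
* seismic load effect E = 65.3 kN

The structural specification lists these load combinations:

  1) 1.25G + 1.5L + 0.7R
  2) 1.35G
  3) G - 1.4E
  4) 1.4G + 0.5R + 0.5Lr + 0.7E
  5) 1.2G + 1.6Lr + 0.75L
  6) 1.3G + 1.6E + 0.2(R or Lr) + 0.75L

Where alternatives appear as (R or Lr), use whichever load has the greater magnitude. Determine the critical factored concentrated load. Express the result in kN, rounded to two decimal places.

(R or Lr) → Lr = 106.5 kN.
1) 1.25(94.3) + 1.5(187.7) + 0.7(42.8) = 117.88 + 281.55 + 29.96 = 429.39
2) 1.35(94.3) = 127.31
3) 1.0(94.3) - 1.4(65.3) = 94.30 - 91.42 = 2.88
4) 1.4(94.3) + 0.5(42.8) + 0.5(106.5) + 0.7(65.3) = 132.02 + 21.40 + 53.25 + 45.71 = 252.38
5) 1.2(94.3) + 1.6(106.5) + 0.75(187.7) = 113.16 + 170.40 + 140.78 = 424.34
6) 1.3(94.3) + 1.6(65.3) + 0.2(106.5) + 0.75(187.7) = 122.59 + 104.48 + 21.30 + 140.78 = 389.15
Maximum is from combination 1.

429.39 kN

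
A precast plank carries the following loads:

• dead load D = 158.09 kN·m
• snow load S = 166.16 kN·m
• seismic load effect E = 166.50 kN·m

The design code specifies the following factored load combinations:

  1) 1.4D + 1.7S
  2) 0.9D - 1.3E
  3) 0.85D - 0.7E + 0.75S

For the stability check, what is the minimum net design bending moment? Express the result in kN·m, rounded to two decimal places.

-74.17 kN·m

1) 1.4(158.09) + 1.7(166.16) = 503.80
2) 0.9(158.09) - 1.3(166.50) = -74.17
3) 0.85(158.09) - 0.7(166.50) + 0.75(166.16) = 142.45
Combination 2 gives the minimum: -74.17 kN·m.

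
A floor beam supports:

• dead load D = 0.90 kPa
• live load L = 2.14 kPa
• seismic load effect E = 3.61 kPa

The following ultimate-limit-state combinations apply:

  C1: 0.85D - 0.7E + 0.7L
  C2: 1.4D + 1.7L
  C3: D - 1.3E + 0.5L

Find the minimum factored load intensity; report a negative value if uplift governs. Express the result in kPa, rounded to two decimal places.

-2.72 kPa

C1: 0.85(0.90) - 0.7(3.61) + 0.7(2.14) = 0.77 - 2.53 + 1.50 = -0.26
C2: 1.4(0.90) + 1.7(2.14) = 1.26 + 3.64 = 4.90
C3: 1.0(0.90) - 1.3(3.61) + 0.5(2.14) = 0.90 - 4.69 + 1.07 = -2.72
Combination 3 gives the minimum: -2.72 kPa.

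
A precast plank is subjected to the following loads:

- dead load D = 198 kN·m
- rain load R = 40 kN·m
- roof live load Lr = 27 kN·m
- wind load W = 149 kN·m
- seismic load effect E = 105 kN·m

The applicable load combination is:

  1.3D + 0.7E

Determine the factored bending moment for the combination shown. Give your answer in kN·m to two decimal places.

330.90 kN·m

1.3(198) + 0.7(105) = 330.90
M_u = 330.90 kN·m.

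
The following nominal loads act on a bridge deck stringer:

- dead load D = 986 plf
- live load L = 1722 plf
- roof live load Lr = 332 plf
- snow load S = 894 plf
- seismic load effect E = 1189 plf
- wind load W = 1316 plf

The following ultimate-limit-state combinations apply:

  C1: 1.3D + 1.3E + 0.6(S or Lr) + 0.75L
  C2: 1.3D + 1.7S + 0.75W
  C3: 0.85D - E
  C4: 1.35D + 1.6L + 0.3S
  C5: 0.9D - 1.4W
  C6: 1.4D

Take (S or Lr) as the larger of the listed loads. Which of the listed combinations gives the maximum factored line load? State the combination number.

(S or Lr) → S = 894 plf.
C1: 1.3(986) + 1.3(1189) + 0.6(894) + 0.75(1722) = 4655.4
C2: 1.3(986) + 1.7(894) + 0.75(1316) = 3788.6
C3: 0.85(986) - 1.0(1189) = -350.9
C4: 1.35(986) + 1.6(1722) + 0.3(894) = 4354.5
C5: 0.9(986) - 1.4(1316) = -955.0
C6: 1.4(986) = 1380.4
The largest value is 4655.4 plf from combination 1.

Combination 1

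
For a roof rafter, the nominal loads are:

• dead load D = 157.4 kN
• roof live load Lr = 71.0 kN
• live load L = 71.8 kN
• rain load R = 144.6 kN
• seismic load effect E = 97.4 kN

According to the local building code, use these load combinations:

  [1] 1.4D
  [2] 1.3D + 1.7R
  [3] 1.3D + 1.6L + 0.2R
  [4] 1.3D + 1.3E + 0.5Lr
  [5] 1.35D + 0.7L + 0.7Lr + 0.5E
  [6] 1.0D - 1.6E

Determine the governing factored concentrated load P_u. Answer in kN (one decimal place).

[1] 1.4(157.4) = 220.4
[2] 1.3(157.4) + 1.7(144.6) = 204.6 + 245.8 = 450.4
[3] 1.3(157.4) + 1.6(71.8) + 0.2(144.6) = 204.6 + 114.9 + 28.9 = 348.4
[4] 1.3(157.4) + 1.3(97.4) + 0.5(71.0) = 204.6 + 126.6 + 35.5 = 366.7
[5] 1.35(157.4) + 0.7(71.8) + 0.7(71.0) + 0.5(97.4) = 212.5 + 50.3 + 49.7 + 48.7 = 361.2
[6] 1.0(157.4) - 1.6(97.4) = 157.4 - 155.8 = 1.6
Combination 2 governs: P_u = 450.4 kN.

450.4 kN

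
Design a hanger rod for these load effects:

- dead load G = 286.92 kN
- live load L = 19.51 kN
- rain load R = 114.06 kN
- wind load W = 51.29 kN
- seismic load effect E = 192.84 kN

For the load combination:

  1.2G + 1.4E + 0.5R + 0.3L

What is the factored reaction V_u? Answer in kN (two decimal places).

677.16 kN

1.2(286.92) + 1.4(192.84) + 0.5(114.06) + 0.3(19.51) = 344.30 + 269.98 + 57.03 + 5.85 = 677.16
V_u = 677.16 kN.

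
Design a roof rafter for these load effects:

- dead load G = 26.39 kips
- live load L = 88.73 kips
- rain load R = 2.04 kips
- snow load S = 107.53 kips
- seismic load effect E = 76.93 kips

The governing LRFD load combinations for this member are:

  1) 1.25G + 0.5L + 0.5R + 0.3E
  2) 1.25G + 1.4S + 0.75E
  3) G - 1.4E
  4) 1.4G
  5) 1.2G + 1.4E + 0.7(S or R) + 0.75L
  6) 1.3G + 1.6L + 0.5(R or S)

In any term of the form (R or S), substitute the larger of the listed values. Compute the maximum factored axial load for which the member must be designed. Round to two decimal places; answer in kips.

281.19 kips

(S or R) → S = 107.53 kips; (R or S) → S = 107.53 kips.
1) 1.25(26.39) + 0.5(88.73) + 0.5(2.04) + 0.3(76.93) = 101.45
2) 1.25(26.39) + 1.4(107.53) + 0.75(76.93) = 241.23
3) 1.0(26.39) - 1.4(76.93) = -81.31
4) 1.4(26.39) = 36.95
5) 1.2(26.39) + 1.4(76.93) + 0.7(107.53) + 0.75(88.73) = 281.19
6) 1.3(26.39) + 1.6(88.73) + 0.5(107.53) = 230.04
The controlling combination is 5, giving 281.19 kips.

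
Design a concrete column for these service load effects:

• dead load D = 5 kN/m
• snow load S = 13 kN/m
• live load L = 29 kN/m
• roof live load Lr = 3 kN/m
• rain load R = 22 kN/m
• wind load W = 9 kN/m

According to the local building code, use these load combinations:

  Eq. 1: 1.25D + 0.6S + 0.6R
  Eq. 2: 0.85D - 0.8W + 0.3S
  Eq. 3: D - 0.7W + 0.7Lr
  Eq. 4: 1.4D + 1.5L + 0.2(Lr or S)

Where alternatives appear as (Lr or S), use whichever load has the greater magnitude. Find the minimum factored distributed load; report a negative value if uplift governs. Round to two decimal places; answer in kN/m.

0.80 kN/m

(Lr or S) → S = 13 kN/m.
Eq. 1: 1.25(5) + 0.6(13) + 0.6(22) = 6.25 + 7.80 + 13.20 = 27.25
Eq. 2: 0.85(5) - 0.8(9) + 0.3(13) = 4.25 - 7.20 + 3.90 = 0.95
Eq. 3: 1.0(5) - 0.7(9) + 0.7(3) = 5.00 - 6.30 + 2.10 = 0.80
Eq. 4: 1.4(5) + 1.5(29) + 0.2(13) = 7.00 + 43.50 + 2.60 = 53.10
Combination 3 gives the minimum: 0.80 kN/m.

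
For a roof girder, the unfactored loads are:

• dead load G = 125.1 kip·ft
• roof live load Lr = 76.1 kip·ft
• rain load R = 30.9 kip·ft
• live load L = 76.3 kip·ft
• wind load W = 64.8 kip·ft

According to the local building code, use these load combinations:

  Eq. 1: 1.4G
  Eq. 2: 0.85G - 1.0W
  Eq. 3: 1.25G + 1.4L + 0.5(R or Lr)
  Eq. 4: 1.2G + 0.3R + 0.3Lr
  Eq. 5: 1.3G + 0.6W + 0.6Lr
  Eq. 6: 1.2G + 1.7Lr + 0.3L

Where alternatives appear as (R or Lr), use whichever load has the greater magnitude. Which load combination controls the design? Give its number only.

(R or Lr) → Lr = 76.1 kip·ft.
Eq. 1: 1.4(125.1) = 175.1
Eq. 2: 0.85(125.1) - 1.0(64.8) = 41.5
Eq. 3: 1.25(125.1) + 1.4(76.3) + 0.5(76.1) = 301.2
Eq. 4: 1.2(125.1) + 0.3(30.9) + 0.3(76.1) = 182.2
Eq. 5: 1.3(125.1) + 0.6(64.8) + 0.6(76.1) = 247.2
Eq. 6: 1.2(125.1) + 1.7(76.1) + 0.3(76.3) = 302.4
The largest value is 302.4 kip·ft from combination 6.

Combination 6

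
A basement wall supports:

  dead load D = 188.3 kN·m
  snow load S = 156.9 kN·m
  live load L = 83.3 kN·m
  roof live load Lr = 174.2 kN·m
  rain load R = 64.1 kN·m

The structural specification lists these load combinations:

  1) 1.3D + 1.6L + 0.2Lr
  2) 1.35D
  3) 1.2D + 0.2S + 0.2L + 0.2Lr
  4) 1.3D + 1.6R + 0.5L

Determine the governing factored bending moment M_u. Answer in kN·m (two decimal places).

1) 1.3(188.3) + 1.6(83.3) + 0.2(174.2) = 244.79 + 133.28 + 34.84 = 412.91
2) 1.35(188.3) = 254.21
3) 1.2(188.3) + 0.2(156.9) + 0.2(83.3) + 0.2(174.2) = 225.96 + 31.38 + 16.66 + 34.84 = 308.84
4) 1.3(188.3) + 1.6(64.1) + 0.5(83.3) = 244.79 + 102.56 + 41.65 = 389.00
Maximum is from combination 1.

412.91 kN·m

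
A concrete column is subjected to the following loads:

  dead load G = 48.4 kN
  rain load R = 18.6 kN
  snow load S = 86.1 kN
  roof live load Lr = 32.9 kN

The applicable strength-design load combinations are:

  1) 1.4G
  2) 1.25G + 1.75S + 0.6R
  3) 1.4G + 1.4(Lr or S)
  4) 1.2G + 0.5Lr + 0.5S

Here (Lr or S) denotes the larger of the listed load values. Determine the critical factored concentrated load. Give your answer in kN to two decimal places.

222.34 kN

(Lr or S) → S = 86.1 kN.
1) 1.4(48.4) = 67.76
2) 1.25(48.4) + 1.75(86.1) + 0.6(18.6) = 222.34
3) 1.4(48.4) + 1.4(86.1) = 188.30
4) 1.2(48.4) + 0.5(32.9) + 0.5(86.1) = 117.58
The controlling combination is 2, giving 222.34 kN.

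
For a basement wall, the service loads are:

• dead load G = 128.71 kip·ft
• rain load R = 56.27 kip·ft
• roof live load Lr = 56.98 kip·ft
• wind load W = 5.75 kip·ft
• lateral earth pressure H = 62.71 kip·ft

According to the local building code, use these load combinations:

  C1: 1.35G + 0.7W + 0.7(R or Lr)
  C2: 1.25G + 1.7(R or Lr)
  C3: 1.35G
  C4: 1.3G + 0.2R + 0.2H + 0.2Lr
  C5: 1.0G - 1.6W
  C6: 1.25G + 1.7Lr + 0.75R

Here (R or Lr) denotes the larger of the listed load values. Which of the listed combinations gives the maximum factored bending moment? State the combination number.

(R or Lr) → Lr = 56.98 kip·ft.
C1: 1.35(128.71) + 0.7(5.75) + 0.7(56.98) = 217.67
C2: 1.25(128.71) + 1.7(56.98) = 257.75
C3: 1.35(128.71) = 173.76
C4: 1.3(128.71) + 0.2(56.27) + 0.2(62.71) + 0.2(56.98) = 202.52
C5: 1.0(128.71) - 1.6(5.75) = 128.71 - 9.20 = 119.51
C6: 1.25(128.71) + 1.7(56.98) + 0.75(56.27) = 160.89 + 96.87 + 42.20 = 299.96
The largest value is 299.96 kip·ft from combination 6.

Combination 6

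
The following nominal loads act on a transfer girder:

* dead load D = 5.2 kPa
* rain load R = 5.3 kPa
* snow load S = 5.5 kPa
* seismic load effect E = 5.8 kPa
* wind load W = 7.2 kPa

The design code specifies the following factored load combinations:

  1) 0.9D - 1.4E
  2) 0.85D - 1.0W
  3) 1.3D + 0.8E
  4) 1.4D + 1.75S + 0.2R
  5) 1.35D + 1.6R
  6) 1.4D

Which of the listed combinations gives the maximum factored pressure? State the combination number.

1) 0.9(5.2) - 1.4(5.8) = 4.68 - 8.12 = -3.44
2) 0.85(5.2) - 1.0(7.2) = 4.42 - 7.20 = -2.78
3) 1.3(5.2) + 0.8(5.8) = 6.76 + 4.64 = 11.40
4) 1.4(5.2) + 1.75(5.5) + 0.2(5.3) = 7.28 + 9.63 + 1.06 = 17.97
5) 1.35(5.2) + 1.6(5.3) = 7.02 + 8.48 = 15.50
6) 1.4(5.2) = 7.28
The largest value is 17.97 kPa from combination 4.

Combination 4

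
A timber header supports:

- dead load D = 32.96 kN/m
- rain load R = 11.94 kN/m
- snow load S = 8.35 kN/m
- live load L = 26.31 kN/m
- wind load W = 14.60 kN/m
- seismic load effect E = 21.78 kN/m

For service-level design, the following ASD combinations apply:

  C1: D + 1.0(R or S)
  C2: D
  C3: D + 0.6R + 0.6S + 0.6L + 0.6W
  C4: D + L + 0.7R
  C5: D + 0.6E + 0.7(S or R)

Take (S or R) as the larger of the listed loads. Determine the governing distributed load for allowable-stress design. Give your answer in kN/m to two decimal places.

(R or S) → R = 11.94 kN/m; (S or R) → R = 11.94 kN/m.
C1: 1.0(32.96) + 1.0(11.94) = 44.90
C2: 1.0(32.96) = 32.96
C3: 1.0(32.96) + 0.6(11.94) + 0.6(8.35) + 0.6(26.31) + 0.6(14.60) = 69.68
C4: 1.0(32.96) + 1.0(26.31) + 0.7(11.94) = 67.63
C5: 1.0(32.96) + 0.6(21.78) + 0.7(11.94) = 54.39
Maximum is from combination 3.

69.68 kN/m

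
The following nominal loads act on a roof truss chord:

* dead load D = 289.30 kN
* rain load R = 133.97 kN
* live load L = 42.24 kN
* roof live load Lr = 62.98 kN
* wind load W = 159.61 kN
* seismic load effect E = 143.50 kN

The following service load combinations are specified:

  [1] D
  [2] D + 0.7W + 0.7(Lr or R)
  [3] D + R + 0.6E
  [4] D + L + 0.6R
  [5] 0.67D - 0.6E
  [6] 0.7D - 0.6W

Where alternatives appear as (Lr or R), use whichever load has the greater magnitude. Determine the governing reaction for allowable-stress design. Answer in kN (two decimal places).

509.37 kN

(Lr or R) → R = 133.97 kN.
[1] 1.0(289.30) = 289.30
[2] 1.0(289.30) + 0.7(159.61) + 0.7(133.97) = 289.30 + 111.73 + 93.78 = 494.81
[3] 1.0(289.30) + 1.0(133.97) + 0.6(143.50) = 289.30 + 133.97 + 86.10 = 509.37
[4] 1.0(289.30) + 1.0(42.24) + 0.6(133.97) = 289.30 + 42.24 + 80.38 = 411.92
[5] 0.67(289.30) - 0.6(143.50) = 193.83 - 86.10 = 107.73
[6] 0.7(289.30) - 0.6(159.61) = 202.51 - 95.77 = 106.74
Maximum is from combination 3.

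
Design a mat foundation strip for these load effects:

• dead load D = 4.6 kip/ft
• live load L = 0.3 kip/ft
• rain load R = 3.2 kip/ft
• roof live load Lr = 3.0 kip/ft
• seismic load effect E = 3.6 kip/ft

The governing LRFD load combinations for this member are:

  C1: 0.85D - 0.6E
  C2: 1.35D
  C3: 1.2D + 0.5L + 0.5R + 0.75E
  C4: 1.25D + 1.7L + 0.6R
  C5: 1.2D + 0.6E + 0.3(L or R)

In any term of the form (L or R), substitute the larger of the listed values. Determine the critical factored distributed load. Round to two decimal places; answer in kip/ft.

9.97 kip/ft

(L or R) → R = 3.2 kip/ft.
C1: 0.85(4.6) - 0.6(3.6) = 3.91 - 2.16 = 1.75
C2: 1.35(4.6) = 6.21
C3: 1.2(4.6) + 0.5(0.3) + 0.5(3.2) + 0.75(3.6) = 5.52 + 0.15 + 1.60 + 2.70 = 9.97
C4: 1.25(4.6) + 1.7(0.3) + 0.6(3.2) = 5.75 + 0.51 + 1.92 = 8.18
C5: 1.2(4.6) + 0.6(3.6) + 0.3(3.2) = 5.52 + 2.16 + 0.96 = 8.64
Maximum is from combination 3.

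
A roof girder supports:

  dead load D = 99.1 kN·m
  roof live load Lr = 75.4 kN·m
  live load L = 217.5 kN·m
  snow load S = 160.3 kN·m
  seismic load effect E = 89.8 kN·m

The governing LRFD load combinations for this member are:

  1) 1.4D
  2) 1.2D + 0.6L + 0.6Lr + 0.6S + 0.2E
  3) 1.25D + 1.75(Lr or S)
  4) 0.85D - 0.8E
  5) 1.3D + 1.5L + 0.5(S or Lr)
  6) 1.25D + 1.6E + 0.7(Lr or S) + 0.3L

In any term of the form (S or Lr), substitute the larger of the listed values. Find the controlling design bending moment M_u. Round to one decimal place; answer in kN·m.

535.2 kN·m

(Lr or S) → S = 160.3 kN·m; (S or Lr) → S = 160.3 kN·m.
1) 1.4(99.1) = 138.7
2) 1.2(99.1) + 0.6(217.5) + 0.6(75.4) + 0.6(160.3) + 0.2(89.8) = 408.8
3) 1.25(99.1) + 1.75(160.3) = 404.4
4) 0.85(99.1) - 0.8(89.8) = 12.4
5) 1.3(99.1) + 1.5(217.5) + 0.5(160.3) = 535.2
6) 1.25(99.1) + 1.6(89.8) + 0.7(160.3) + 0.3(217.5) = 445.0
The controlling combination is 5, giving 535.2 kN·m.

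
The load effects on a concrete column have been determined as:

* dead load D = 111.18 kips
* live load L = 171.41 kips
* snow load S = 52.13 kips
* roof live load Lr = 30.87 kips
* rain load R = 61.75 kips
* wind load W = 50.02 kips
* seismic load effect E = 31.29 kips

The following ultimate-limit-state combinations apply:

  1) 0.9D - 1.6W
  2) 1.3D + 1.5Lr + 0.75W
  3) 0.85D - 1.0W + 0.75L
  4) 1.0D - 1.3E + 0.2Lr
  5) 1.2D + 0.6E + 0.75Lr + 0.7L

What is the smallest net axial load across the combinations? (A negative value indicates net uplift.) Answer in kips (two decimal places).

20.03 kips

1) 0.9(111.18) - 1.6(50.02) = 20.03
2) 1.3(111.18) + 1.5(30.87) + 0.75(50.02) = 228.35
3) 0.85(111.18) - 1.0(50.02) + 0.75(171.41) = 173.04
4) 1.0(111.18) - 1.3(31.29) + 0.2(30.87) = 76.68
5) 1.2(111.18) + 0.6(31.29) + 0.75(30.87) + 0.7(171.41) = 295.33
Combination 1 gives the minimum: 20.03 kips.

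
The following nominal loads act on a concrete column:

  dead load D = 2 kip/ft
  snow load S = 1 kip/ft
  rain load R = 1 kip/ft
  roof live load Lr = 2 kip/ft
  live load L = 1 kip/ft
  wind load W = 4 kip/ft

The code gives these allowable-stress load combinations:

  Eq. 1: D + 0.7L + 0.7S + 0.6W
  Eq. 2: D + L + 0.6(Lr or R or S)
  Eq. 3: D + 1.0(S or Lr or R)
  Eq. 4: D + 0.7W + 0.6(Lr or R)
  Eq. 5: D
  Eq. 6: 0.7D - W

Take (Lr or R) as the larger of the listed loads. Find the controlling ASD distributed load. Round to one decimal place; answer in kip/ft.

6.0 kip/ft

(Lr or R or S) → Lr = 2 kip/ft; (S or Lr or R) → Lr = 2 kip/ft; (Lr or R) → Lr = 2 kip/ft.
Eq. 1: 1.0(2) + 0.7(1) + 0.7(1) + 0.6(4) = 2.0 + 0.7 + 0.7 + 2.4 = 5.8
Eq. 2: 1.0(2) + 1.0(1) + 0.6(2) = 2.0 + 1.0 + 1.2 = 4.2
Eq. 3: 1.0(2) + 1.0(2) = 2.0 + 2.0 = 4.0
Eq. 4: 1.0(2) + 0.7(4) + 0.6(2) = 2.0 + 2.8 + 1.2 = 6.0
Eq. 5: 1.0(2) = 2.0
Eq. 6: 0.7(2) - 1.0(4) = 1.4 - 4.0 = -2.6
The controlling combination is 4, giving 6.0 kip/ft.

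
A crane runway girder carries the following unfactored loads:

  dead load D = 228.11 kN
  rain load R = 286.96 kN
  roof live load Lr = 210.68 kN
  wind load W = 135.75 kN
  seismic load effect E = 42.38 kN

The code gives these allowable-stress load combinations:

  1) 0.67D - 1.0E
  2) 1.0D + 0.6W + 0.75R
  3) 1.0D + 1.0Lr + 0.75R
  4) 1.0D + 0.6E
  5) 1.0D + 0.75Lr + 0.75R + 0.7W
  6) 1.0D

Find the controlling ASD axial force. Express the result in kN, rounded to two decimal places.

696.37 kN

1) 0.67(228.11) - 1.0(42.38) = 110.45
2) 1.0(228.11) + 0.6(135.75) + 0.75(286.96) = 524.78
3) 1.0(228.11) + 1.0(210.68) + 0.75(286.96) = 654.01
4) 1.0(228.11) + 0.6(42.38) = 253.54
5) 1.0(228.11) + 0.75(210.68) + 0.75(286.96) + 0.7(135.75) = 696.37
6) 1.0(228.11) = 228.11
Maximum is from combination 5.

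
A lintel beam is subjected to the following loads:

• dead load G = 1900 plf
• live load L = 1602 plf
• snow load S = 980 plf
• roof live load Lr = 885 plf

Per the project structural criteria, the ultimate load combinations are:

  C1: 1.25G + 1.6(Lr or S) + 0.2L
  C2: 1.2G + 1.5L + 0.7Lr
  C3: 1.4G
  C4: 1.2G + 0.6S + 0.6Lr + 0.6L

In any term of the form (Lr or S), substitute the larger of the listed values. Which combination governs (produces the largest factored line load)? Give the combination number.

(Lr or S) → S = 980 plf.
C1: 1.25(1900) + 1.6(980) + 0.2(1602) = 2375.00 + 1568.00 + 320.40 = 4263.40
C2: 1.2(1900) + 1.5(1602) + 0.7(885) = 2280.00 + 2403.00 + 619.50 = 5302.50
C3: 1.4(1900) = 2660.00
C4: 1.2(1900) + 0.6(980) + 0.6(885) + 0.6(1602) = 2280.00 + 588.00 + 531.00 + 961.20 = 4360.20
The largest value is 5302.50 plf from combination 2.

Combination 2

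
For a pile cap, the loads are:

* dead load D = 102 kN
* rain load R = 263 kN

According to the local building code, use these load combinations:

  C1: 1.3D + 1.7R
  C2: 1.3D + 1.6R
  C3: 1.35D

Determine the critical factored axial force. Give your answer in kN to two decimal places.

C1: 1.3(102) + 1.7(263) = 579.70
C2: 1.3(102) + 1.6(263) = 553.40
C3: 1.35(102) = 137.70
The controlling combination is 1, giving 579.70 kN.

579.70 kN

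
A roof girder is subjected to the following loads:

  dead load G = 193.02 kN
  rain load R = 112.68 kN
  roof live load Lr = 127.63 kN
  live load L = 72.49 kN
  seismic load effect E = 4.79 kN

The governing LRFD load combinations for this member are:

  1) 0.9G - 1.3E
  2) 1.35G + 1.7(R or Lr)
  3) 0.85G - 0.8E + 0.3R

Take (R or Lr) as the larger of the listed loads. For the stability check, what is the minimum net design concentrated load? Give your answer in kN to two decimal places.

167.49 kN

(R or Lr) → Lr = 127.63 kN.
1) 0.9(193.02) - 1.3(4.79) = 173.72 - 6.23 = 167.49
2) 1.35(193.02) + 1.7(127.63) = 260.58 + 216.97 = 477.55
3) 0.85(193.02) - 0.8(4.79) + 0.3(112.68) = 164.07 - 3.83 + 33.80 = 194.04
Combination 1 gives the minimum: 167.49 kN.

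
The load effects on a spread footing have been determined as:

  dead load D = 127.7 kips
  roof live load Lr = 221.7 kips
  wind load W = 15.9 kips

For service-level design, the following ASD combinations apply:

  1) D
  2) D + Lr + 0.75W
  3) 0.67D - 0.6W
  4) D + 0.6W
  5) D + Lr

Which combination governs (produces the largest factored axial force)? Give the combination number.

1) 1.0(127.7) = 127.70
2) 1.0(127.7) + 1.0(221.7) + 0.75(15.9) = 127.70 + 221.70 + 11.93 = 361.33
3) 0.67(127.7) - 0.6(15.9) = 85.56 - 9.54 = 76.02
4) 1.0(127.7) + 0.6(15.9) = 127.70 + 9.54 = 137.24
5) 1.0(127.7) + 1.0(221.7) = 127.70 + 221.70 = 349.40
The largest value is 361.33 kips from combination 2.

Combination 2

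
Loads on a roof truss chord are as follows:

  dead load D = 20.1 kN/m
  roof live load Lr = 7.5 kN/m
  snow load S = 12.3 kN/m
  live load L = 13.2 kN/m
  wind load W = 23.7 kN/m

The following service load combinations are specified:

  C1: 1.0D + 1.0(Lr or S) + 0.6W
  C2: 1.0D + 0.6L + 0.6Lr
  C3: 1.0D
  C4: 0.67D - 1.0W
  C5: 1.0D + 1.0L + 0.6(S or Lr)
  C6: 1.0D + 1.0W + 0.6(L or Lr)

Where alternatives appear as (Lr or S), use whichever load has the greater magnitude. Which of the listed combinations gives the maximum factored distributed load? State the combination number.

Combination 6

(Lr or S) → S = 12.3 kN/m; (S or Lr) → S = 12.3 kN/m; (L or Lr) → L = 13.2 kN/m.
C1: 1.0(20.1) + 1.0(12.3) + 0.6(23.7) = 20.10 + 12.30 + 14.22 = 46.62
C2: 1.0(20.1) + 0.6(13.2) + 0.6(7.5) = 20.10 + 7.92 + 4.50 = 32.52
C3: 1.0(20.1) = 20.10
C4: 0.67(20.1) - 1.0(23.7) = 13.47 - 23.70 = -10.23
C5: 1.0(20.1) + 1.0(13.2) + 0.6(12.3) = 20.10 + 13.20 + 7.38 = 40.68
C6: 1.0(20.1) + 1.0(23.7) + 0.6(13.2) = 20.10 + 23.70 + 7.92 = 51.72
The largest value is 51.72 kN/m from combination 6.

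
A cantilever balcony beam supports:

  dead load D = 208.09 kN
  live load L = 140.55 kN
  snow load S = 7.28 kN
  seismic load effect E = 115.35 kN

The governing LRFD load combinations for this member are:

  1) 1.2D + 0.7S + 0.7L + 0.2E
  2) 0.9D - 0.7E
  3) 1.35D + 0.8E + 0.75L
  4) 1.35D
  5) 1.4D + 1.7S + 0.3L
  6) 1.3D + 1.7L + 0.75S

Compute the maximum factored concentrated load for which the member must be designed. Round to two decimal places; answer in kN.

1) 1.2(208.09) + 0.7(7.28) + 0.7(140.55) + 0.2(115.35) = 376.26
2) 0.9(208.09) - 0.7(115.35) = 106.54
3) 1.35(208.09) + 0.8(115.35) + 0.75(140.55) = 478.61
4) 1.35(208.09) = 280.92
5) 1.4(208.09) + 1.7(7.28) + 0.3(140.55) = 345.87
6) 1.3(208.09) + 1.7(140.55) + 0.75(7.28) = 514.91
Maximum is from combination 6.

514.91 kN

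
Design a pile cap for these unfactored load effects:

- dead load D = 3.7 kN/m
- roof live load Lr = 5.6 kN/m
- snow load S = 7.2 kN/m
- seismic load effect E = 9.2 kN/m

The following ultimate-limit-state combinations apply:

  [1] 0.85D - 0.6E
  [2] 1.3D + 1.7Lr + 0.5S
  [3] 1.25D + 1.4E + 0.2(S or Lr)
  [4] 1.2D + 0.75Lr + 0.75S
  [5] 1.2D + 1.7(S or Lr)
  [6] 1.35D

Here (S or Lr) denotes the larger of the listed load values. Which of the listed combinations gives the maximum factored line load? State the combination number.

Combination 3

(S or Lr) → S = 7.2 kN/m.
[1] 0.85(3.7) - 0.6(9.2) = -2.38
[2] 1.3(3.7) + 1.7(5.6) + 0.5(7.2) = 4.81 + 9.52 + 3.60 = 17.93
[3] 1.25(3.7) + 1.4(9.2) + 0.2(7.2) = 4.63 + 12.88 + 1.44 = 18.95
[4] 1.2(3.7) + 0.75(5.6) + 0.75(7.2) = 4.44 + 4.20 + 5.40 = 14.04
[5] 1.2(3.7) + 1.7(7.2) = 4.44 + 12.24 = 16.68
[6] 1.35(3.7) = 5.00
The largest value is 18.95 kN/m from combination 3.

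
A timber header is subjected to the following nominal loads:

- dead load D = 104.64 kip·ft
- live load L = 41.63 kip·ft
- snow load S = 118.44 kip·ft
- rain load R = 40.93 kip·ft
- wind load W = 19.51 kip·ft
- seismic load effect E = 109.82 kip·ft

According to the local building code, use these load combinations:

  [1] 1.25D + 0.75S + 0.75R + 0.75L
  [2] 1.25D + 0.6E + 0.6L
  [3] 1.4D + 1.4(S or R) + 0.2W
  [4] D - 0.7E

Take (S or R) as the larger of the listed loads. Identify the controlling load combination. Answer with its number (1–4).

Combination 3

(S or R) → S = 118.44 kip·ft.
[1] 1.25(104.64) + 0.75(118.44) + 0.75(40.93) + 0.75(41.63) = 130.80 + 88.83 + 30.70 + 31.22 = 281.55
[2] 1.25(104.64) + 0.6(109.82) + 0.6(41.63) = 130.80 + 65.89 + 24.98 = 221.67
[3] 1.4(104.64) + 1.4(118.44) + 0.2(19.51) = 316.21
[4] 1.0(104.64) - 0.7(109.82) = 104.64 - 76.87 = 27.77
The largest value is 316.21 kip·ft from combination 3.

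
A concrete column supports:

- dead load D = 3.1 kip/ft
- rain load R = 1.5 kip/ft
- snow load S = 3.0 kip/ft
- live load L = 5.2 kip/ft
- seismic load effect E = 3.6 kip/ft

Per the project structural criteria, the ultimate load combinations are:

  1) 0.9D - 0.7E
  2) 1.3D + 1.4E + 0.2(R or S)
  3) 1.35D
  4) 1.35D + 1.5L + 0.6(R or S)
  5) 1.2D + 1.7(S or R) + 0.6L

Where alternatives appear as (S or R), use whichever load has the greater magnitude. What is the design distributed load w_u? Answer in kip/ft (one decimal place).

13.8 kip/ft

(R or S) → S = 3.0 kip/ft; (S or R) → S = 3.0 kip/ft.
1) 0.9(3.1) - 0.7(3.6) = 2.8 - 2.5 = 0.3
2) 1.3(3.1) + 1.4(3.6) + 0.2(3.0) = 9.7
3) 1.35(3.1) = 4.2
4) 1.35(3.1) + 1.5(5.2) + 0.6(3.0) = 4.2 + 7.8 + 1.8 = 13.8
5) 1.2(3.1) + 1.7(3.0) + 0.6(5.2) = 3.7 + 5.1 + 3.1 = 11.9
The controlling combination is 4, giving 13.8 kip/ft.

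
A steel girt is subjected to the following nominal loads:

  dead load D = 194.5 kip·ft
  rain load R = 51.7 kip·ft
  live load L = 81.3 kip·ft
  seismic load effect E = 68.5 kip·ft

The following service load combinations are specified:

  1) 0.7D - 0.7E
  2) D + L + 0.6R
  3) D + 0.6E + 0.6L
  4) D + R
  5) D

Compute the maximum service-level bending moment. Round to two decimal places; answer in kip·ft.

306.82 kip·ft

1) 0.7(194.5) - 0.7(68.5) = 88.20
2) 1.0(194.5) + 1.0(81.3) + 0.6(51.7) = 306.82
3) 1.0(194.5) + 0.6(68.5) + 0.6(81.3) = 284.38
4) 1.0(194.5) + 1.0(51.7) = 246.20
5) 1.0(194.5) = 194.50
Maximum is from combination 2.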